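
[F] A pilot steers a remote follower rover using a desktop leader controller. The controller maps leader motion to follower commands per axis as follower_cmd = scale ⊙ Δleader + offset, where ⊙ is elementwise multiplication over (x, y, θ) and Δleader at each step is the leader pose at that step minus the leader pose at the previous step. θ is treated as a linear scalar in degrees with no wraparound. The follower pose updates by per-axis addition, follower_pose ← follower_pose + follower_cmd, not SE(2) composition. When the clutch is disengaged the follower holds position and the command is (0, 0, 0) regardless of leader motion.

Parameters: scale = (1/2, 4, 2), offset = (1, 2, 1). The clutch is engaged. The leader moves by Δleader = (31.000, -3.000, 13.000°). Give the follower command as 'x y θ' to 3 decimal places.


axis x: 1/2·31.000 + 1 = 16.500
axis y: 4·-3.000 + 2 = -10.000
axis θ: 2·13.000 + 1 = 27.000

16.500 -10.000 27.000


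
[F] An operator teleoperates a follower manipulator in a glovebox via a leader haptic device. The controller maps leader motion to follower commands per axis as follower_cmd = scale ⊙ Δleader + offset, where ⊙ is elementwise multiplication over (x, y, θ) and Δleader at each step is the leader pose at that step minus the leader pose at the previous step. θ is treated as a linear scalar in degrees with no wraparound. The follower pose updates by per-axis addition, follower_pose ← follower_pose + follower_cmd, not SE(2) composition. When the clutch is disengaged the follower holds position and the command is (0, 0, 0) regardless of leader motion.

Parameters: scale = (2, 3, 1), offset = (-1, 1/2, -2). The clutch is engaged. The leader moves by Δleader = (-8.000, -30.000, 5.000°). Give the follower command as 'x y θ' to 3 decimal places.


axis x: 2·-8.000 + -1 = -17.000
axis y: 3·-30.000 + 1/2 = -89.500
axis θ: 1·5.000 + -2 = 3.000

-17.000 -89.500 3.000


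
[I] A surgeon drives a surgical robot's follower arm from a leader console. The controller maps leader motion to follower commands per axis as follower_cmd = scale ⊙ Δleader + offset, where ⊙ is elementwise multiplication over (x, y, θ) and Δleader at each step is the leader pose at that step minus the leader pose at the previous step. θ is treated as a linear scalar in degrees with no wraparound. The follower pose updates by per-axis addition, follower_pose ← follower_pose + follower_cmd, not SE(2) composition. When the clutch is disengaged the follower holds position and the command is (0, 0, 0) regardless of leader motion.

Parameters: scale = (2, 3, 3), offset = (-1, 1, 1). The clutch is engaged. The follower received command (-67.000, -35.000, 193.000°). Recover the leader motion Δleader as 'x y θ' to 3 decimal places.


axis x: (-67.000 − -1) / (2) = -33.000
axis y: (-35.000 − 1) / (3) = -12.000
axis θ: (193.000 − 1) / (3) = 64.000

-33.000 -12.000 64.000


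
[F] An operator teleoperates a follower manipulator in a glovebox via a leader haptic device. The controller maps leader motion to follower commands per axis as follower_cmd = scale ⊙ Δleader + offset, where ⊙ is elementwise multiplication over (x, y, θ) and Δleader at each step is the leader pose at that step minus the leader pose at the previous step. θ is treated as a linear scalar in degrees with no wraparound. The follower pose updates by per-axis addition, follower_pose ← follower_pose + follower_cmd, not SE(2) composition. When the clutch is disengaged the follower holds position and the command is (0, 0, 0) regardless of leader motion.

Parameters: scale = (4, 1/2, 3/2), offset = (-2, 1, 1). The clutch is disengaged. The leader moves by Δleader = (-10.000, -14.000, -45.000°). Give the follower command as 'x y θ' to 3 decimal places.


0.000 0.000 0.000

clutch disengaged → follower holds; cmd = (0, 0, 0)


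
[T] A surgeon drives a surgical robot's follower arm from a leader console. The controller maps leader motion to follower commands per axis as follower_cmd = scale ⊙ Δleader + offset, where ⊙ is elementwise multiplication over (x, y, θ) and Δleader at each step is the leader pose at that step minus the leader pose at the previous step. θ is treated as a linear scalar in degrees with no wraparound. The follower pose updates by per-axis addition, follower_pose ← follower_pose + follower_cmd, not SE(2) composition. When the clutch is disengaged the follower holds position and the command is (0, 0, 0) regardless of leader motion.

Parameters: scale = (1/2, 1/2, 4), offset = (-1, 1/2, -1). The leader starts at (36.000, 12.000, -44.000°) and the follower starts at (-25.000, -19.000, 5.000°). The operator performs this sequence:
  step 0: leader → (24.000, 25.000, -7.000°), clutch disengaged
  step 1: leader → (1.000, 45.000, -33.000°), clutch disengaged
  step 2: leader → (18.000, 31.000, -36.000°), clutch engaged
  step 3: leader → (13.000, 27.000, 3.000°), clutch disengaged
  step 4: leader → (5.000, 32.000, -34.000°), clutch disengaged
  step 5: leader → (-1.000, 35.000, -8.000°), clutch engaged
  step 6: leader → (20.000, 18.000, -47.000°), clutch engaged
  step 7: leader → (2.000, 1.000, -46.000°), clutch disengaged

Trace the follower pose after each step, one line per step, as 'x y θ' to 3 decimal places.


step 0: Δleader=(-12.000, 13.000, 37.000°), disengaged; cmd=(0,0,0) → follower holds at (-25.000, -19.000, 5.000°)
step 1: Δleader=(-23.000, 20.000, -26.000°), disengaged; cmd=(0,0,0) → follower holds at (-25.000, -19.000, 5.000°)
step 2: Δleader=(17.000, -14.000, -3.000°), engaged; cmd=(7.500, -6.500, -13.000°) → follower=(-17.500, -25.500, -8.000°)
step 3: Δleader=(-5.000, -4.000, 39.000°), disengaged; cmd=(0,0,0) → follower holds at (-17.500, -25.500, -8.000°)
step 4: Δleader=(-8.000, 5.000, -37.000°), disengaged; cmd=(0,0,0) → follower holds at (-17.500, -25.500, -8.000°)
step 5: Δleader=(-6.000, 3.000, 26.000°), engaged; cmd=(-4.000, 2.000, 103.000°) → follower=(-21.500, -23.500, 95.000°)
step 6: Δleader=(21.000, -17.000, -39.000°), engaged; cmd=(9.500, -8.000, -157.000°) → follower=(-12.000, -31.500, -62.000°)
step 7: Δleader=(-18.000, -17.000, 1.000°), disengaged; cmd=(0,0,0) → follower holds at (-12.000, -31.500, -62.000°)

-25.000 -19.000 5.000
-25.000 -19.000 5.000
-17.500 -25.500 -8.000
-17.500 -25.500 -8.000
-17.500 -25.500 -8.000
-21.500 -23.500 95.000
-12.000 -31.500 -62.000
-12.000 -31.500 -62.000


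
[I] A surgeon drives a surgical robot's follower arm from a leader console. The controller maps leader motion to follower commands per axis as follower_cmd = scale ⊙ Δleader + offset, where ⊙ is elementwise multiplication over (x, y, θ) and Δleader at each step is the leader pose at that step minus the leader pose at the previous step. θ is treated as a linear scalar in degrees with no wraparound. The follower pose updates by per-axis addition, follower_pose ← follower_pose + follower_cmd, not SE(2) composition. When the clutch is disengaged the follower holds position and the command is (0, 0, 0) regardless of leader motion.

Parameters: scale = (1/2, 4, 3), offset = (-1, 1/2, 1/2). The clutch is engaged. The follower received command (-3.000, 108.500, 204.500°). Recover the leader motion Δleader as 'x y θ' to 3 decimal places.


-4.000 27.000 68.000

axis x: (-3.000 − -1) / (1/2) = -4.000
axis y: (108.500 − 1/2) / (4) = 27.000
axis θ: (204.500 − 1/2) / (3) = 68.000


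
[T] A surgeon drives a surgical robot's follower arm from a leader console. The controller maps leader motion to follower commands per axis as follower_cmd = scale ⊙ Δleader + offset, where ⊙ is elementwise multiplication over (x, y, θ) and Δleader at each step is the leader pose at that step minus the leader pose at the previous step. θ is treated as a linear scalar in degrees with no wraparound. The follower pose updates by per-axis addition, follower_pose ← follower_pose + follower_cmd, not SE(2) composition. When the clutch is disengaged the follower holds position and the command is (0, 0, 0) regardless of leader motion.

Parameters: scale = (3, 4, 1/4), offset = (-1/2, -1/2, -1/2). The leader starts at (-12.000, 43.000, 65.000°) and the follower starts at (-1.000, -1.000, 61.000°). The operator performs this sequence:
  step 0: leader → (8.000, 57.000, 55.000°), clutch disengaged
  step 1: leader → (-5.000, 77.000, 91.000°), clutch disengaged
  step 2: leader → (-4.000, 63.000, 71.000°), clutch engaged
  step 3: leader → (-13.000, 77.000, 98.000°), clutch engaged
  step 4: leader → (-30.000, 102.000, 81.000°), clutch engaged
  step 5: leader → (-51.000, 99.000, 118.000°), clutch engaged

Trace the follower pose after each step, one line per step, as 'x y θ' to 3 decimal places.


-1.000 -1.000 61.000
-1.000 -1.000 61.000
1.500 -57.500 55.500
-26.000 -2.000 61.750
-77.500 97.500 57.000
-141.000 85.000 65.750

step 0: Δleader=(20.000, 14.000, -10.000°), disengaged; cmd=(0,0,0) → follower holds at (-1.000, -1.000, 61.000°)
step 1: Δleader=(-13.000, 20.000, 36.000°), disengaged; cmd=(0,0,0) → follower holds at (-1.000, -1.000, 61.000°)
step 2: Δleader=(1.000, -14.000, -20.000°), engaged; cmd=(2.500, -56.500, -5.500°) → follower=(1.500, -57.500, 55.500°)
step 3: Δleader=(-9.000, 14.000, 27.000°), engaged; cmd=(-27.500, 55.500, 6.250°) → follower=(-26.000, -2.000, 61.750°)
step 4: Δleader=(-17.000, 25.000, -17.000°), engaged; cmd=(-51.500, 99.500, -4.750°) → follower=(-77.500, 97.500, 57.000°)
step 5: Δleader=(-21.000, -3.000, 37.000°), engaged; cmd=(-63.500, -12.500, 8.750°) → follower=(-141.000, 85.000, 65.750°)


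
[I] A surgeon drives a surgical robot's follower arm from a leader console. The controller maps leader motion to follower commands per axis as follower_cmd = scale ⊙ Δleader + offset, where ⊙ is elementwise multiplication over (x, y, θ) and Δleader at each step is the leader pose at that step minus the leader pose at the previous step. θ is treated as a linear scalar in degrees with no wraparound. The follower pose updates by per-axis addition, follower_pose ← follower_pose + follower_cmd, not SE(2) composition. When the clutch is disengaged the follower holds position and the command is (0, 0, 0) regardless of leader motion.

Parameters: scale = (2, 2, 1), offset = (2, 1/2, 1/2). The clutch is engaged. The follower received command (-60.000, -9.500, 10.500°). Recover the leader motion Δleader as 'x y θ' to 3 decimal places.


axis x: (-60.000 − 2) / (2) = -31.000
axis y: (-9.500 − 1/2) / (2) = -5.000
axis θ: (10.500 − 1/2) / (1) = 10.000

-31.000 -5.000 10.000


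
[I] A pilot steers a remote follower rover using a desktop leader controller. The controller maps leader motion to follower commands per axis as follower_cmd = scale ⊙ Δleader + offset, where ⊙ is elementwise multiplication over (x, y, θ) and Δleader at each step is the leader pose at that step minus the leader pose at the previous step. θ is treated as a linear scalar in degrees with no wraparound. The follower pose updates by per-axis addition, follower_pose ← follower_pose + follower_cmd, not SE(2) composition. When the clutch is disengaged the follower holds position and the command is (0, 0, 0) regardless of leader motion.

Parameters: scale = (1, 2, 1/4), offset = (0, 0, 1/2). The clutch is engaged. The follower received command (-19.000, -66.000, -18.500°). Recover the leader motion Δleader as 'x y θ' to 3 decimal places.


axis x: (-19.000 − 0) / (1) = -19.000
axis y: (-66.000 − 0) / (2) = -33.000
axis θ: (-18.500 − 1/2) / (1/4) = -76.000

-19.000 -33.000 -76.000


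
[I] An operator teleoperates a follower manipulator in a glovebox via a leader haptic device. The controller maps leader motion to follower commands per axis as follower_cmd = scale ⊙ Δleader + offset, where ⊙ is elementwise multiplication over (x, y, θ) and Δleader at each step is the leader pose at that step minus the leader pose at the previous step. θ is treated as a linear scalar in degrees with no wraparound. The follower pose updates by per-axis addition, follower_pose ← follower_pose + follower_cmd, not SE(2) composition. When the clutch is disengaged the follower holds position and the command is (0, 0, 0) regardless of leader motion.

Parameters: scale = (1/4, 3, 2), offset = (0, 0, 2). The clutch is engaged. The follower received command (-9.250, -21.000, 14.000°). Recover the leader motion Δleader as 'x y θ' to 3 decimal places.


axis x: (-9.250 − 0) / (1/4) = -37.000
axis y: (-21.000 − 0) / (3) = -7.000
axis θ: (14.000 − 2) / (2) = 6.000

-37.000 -7.000 6.000


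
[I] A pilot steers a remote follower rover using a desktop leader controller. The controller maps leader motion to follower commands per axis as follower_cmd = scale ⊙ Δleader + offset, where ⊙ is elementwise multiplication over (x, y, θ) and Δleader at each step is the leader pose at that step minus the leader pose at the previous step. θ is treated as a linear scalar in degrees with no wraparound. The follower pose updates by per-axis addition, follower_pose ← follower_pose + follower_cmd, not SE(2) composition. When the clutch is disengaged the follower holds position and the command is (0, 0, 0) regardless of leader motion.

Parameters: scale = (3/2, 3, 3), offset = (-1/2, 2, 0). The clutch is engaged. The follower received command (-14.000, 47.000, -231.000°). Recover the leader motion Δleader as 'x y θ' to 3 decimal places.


axis x: (-14.000 − -1/2) / (3/2) = -9.000
axis y: (47.000 − 2) / (3) = 15.000
axis θ: (-231.000 − 0) / (3) = -77.000

-9.000 15.000 -77.000


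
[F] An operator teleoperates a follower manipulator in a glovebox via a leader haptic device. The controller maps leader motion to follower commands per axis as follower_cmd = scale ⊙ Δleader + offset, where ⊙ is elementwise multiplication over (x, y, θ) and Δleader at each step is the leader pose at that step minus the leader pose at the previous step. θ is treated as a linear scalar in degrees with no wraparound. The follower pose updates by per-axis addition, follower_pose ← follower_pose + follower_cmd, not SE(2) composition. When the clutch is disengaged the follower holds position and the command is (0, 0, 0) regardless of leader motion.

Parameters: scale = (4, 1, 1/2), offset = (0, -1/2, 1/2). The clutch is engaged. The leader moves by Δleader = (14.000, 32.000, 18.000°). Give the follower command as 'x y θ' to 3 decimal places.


56.000 31.500 9.500

axis x: 4·14.000 + 0 = 56.000
axis y: 1·32.000 + -1/2 = 31.500
axis θ: 1/2·18.000 + 1/2 = 9.500


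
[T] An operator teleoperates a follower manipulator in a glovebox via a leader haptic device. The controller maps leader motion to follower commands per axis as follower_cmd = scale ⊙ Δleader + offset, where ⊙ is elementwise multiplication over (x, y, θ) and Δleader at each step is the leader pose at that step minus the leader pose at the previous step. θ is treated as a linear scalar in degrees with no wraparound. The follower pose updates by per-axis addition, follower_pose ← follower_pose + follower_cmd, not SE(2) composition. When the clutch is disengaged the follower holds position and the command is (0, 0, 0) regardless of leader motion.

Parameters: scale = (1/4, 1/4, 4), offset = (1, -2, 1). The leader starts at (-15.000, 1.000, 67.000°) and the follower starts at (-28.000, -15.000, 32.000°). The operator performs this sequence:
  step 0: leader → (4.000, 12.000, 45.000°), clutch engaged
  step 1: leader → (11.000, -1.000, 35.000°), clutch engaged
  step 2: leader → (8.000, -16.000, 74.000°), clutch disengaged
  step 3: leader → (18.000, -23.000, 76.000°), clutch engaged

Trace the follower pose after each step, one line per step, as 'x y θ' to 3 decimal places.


-22.250 -14.250 -55.000
-19.500 -19.500 -94.000
-19.500 -19.500 -94.000
-16.000 -23.250 -85.000

step 0: Δleader=(19.000, 11.000, -22.000°), engaged; cmd=(5.750, 0.750, -87.000°) → follower=(-22.250, -14.250, -55.000°)
step 1: Δleader=(7.000, -13.000, -10.000°), engaged; cmd=(2.750, -5.250, -39.000°) → follower=(-19.500, -19.500, -94.000°)
step 2: Δleader=(-3.000, -15.000, 39.000°), disengaged; cmd=(0,0,0) → follower holds at (-19.500, -19.500, -94.000°)
step 3: Δleader=(10.000, -7.000, 2.000°), engaged; cmd=(3.500, -3.750, 9.000°) → follower=(-16.000, -23.250, -85.000°)


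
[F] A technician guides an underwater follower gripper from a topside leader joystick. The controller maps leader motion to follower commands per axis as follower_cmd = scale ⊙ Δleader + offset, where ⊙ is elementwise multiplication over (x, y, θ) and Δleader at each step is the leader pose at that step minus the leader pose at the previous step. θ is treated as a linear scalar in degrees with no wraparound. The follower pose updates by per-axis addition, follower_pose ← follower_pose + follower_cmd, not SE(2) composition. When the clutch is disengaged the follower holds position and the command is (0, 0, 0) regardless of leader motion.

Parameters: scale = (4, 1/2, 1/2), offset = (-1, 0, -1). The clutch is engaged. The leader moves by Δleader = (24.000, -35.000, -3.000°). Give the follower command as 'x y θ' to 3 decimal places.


axis x: 4·24.000 + -1 = 95.000
axis y: 1/2·-35.000 + 0 = -17.500
axis θ: 1/2·-3.000 + -1 = -2.500

95.000 -17.500 -2.500


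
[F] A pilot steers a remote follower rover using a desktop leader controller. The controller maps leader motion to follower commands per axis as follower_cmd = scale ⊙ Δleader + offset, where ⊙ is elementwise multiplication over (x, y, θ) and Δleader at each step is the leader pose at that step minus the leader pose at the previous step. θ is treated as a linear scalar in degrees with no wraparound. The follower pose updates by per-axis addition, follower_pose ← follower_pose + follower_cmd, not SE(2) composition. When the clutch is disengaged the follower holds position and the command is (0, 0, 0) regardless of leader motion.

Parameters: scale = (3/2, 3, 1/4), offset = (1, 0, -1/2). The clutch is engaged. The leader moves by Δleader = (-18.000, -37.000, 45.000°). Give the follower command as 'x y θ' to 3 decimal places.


-26.000 -111.000 10.750

axis x: 3/2·-18.000 + 1 = -26.000
axis y: 3·-37.000 + 0 = -111.000
axis θ: 1/4·45.000 + -1/2 = 10.750


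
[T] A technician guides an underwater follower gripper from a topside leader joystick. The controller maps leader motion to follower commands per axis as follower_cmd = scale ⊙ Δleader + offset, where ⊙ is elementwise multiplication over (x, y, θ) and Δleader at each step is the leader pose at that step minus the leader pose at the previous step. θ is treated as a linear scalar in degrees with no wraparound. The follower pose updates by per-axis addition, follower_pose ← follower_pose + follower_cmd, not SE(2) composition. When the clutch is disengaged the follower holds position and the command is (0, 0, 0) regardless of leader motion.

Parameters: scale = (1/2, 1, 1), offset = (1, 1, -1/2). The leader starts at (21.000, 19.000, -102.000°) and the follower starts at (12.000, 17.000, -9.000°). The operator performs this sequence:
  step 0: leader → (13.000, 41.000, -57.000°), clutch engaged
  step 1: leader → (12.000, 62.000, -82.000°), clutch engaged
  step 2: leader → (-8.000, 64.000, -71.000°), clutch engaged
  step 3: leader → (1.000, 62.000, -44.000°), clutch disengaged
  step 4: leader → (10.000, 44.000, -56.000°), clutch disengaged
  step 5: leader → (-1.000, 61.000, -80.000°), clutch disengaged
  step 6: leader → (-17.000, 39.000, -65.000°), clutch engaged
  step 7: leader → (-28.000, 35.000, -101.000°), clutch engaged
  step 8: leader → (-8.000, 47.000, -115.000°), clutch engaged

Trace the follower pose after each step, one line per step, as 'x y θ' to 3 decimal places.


9.000 40.000 35.500
9.500 62.000 10.000
0.500 65.000 20.500
0.500 65.000 20.500
0.500 65.000 20.500
0.500 65.000 20.500
-6.500 44.000 35.000
-11.000 41.000 -1.500
0.000 54.000 -16.000

step 0: Δleader=(-8.000, 22.000, 45.000°), engaged; cmd=(-3.000, 23.000, 44.500°) → follower=(9.000, 40.000, 35.500°)
step 1: Δleader=(-1.000, 21.000, -25.000°), engaged; cmd=(0.500, 22.000, -25.500°) → follower=(9.500, 62.000, 10.000°)
step 2: Δleader=(-20.000, 2.000, 11.000°), engaged; cmd=(-9.000, 3.000, 10.500°) → follower=(0.500, 65.000, 20.500°)
step 3: Δleader=(9.000, -2.000, 27.000°), disengaged; cmd=(0,0,0) → follower holds at (0.500, 65.000, 20.500°)
step 4: Δleader=(9.000, -18.000, -12.000°), disengaged; cmd=(0,0,0) → follower holds at (0.500, 65.000, 20.500°)
step 5: Δleader=(-11.000, 17.000, -24.000°), disengaged; cmd=(0,0,0) → follower holds at (0.500, 65.000, 20.500°)
step 6: Δleader=(-16.000, -22.000, 15.000°), engaged; cmd=(-7.000, -21.000, 14.500°) → follower=(-6.500, 44.000, 35.000°)
step 7: Δleader=(-11.000, -4.000, -36.000°), engaged; cmd=(-4.500, -3.000, -36.500°) → follower=(-11.000, 41.000, -1.500°)
step 8: Δleader=(20.000, 12.000, -14.000°), engaged; cmd=(11.000, 13.000, -14.500°) → follower=(0.000, 54.000, -16.000°)


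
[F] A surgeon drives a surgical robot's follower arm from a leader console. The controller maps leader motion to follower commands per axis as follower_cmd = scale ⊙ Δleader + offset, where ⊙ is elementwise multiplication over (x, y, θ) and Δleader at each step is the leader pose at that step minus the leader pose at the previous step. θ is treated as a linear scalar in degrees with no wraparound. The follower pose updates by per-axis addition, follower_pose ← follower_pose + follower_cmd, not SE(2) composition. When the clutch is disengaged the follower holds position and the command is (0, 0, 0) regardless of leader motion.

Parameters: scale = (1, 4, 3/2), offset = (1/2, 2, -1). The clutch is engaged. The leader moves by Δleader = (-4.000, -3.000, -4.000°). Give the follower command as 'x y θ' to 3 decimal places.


axis x: 1·-4.000 + 1/2 = -3.500
axis y: 4·-3.000 + 2 = -10.000
axis θ: 3/2·-4.000 + -1 = -7.000

-3.500 -10.000 -7.000


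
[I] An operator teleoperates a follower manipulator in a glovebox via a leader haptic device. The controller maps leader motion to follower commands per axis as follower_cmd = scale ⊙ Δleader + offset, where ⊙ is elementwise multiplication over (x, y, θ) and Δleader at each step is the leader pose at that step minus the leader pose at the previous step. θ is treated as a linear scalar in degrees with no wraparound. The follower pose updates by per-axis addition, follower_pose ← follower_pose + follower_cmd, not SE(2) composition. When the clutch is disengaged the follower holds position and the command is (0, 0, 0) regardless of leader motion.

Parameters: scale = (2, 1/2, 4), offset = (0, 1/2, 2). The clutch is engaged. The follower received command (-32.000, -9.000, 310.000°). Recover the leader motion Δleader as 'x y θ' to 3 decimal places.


-16.000 -19.000 77.000

axis x: (-32.000 − 0) / (2) = -16.000
axis y: (-9.000 − 1/2) / (1/2) = -19.000
axis θ: (310.000 − 2) / (4) = 77.000


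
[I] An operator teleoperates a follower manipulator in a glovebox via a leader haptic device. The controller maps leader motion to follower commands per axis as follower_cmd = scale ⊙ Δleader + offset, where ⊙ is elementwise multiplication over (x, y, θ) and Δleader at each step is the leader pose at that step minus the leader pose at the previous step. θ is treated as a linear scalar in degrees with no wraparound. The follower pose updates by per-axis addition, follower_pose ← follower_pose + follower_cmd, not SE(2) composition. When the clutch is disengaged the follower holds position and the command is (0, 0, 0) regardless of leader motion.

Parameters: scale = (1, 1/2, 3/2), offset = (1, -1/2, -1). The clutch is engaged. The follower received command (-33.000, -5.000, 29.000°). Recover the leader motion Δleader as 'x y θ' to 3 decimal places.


-34.000 -9.000 20.000

axis x: (-33.000 − 1) / (1) = -34.000
axis y: (-5.000 − -1/2) / (1/2) = -9.000
axis θ: (29.000 − -1) / (3/2) = 20.000


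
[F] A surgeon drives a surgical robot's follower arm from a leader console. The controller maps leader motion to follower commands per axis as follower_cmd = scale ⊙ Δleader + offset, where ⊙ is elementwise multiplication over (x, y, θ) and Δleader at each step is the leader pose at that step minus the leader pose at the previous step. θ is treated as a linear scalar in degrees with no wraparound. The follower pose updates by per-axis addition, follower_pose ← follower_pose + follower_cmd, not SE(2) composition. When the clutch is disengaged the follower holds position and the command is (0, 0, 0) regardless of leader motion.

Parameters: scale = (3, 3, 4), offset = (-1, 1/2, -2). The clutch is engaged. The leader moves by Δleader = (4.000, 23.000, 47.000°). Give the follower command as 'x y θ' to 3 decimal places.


axis x: 3·4.000 + -1 = 11.000
axis y: 3·23.000 + 1/2 = 69.500
axis θ: 4·47.000 + -2 = 186.000

11.000 69.500 186.000


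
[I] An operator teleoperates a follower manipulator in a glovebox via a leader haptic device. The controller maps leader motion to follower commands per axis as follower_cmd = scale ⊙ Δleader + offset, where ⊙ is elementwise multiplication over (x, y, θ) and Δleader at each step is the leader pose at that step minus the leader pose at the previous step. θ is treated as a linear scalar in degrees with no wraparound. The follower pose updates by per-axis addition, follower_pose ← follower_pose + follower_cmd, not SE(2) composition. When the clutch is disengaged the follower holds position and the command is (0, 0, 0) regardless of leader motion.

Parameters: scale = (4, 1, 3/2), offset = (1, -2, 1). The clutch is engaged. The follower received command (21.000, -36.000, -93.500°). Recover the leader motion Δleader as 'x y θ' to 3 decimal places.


axis x: (21.000 − 1) / (4) = 5.000
axis y: (-36.000 − -2) / (1) = -34.000
axis θ: (-93.500 − 1) / (3/2) = -63.000

5.000 -34.000 -63.000


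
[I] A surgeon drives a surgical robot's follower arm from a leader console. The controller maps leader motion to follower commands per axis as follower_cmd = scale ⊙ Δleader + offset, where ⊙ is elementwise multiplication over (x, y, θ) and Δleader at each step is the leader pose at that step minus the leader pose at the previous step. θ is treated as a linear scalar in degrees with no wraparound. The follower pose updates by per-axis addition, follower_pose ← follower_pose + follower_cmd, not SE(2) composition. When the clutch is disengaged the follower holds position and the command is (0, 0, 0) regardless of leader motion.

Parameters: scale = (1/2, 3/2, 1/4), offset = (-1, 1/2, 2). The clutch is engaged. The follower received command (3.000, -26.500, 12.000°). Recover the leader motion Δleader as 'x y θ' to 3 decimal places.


8.000 -18.000 40.000

axis x: (3.000 − -1) / (1/2) = 8.000
axis y: (-26.500 − 1/2) / (3/2) = -18.000
axis θ: (12.000 − 2) / (1/4) = 40.000


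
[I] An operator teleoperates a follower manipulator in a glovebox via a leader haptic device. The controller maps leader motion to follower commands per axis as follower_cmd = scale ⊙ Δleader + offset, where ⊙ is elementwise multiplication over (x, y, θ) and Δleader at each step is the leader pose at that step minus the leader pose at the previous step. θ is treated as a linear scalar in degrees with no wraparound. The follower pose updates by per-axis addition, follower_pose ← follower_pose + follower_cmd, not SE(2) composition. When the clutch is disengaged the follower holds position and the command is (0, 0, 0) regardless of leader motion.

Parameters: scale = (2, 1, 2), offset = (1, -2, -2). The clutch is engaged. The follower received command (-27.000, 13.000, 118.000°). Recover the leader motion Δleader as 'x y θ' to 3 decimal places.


axis x: (-27.000 − 1) / (2) = -14.000
axis y: (13.000 − -2) / (1) = 15.000
axis θ: (118.000 − -2) / (2) = 60.000

-14.000 15.000 60.000


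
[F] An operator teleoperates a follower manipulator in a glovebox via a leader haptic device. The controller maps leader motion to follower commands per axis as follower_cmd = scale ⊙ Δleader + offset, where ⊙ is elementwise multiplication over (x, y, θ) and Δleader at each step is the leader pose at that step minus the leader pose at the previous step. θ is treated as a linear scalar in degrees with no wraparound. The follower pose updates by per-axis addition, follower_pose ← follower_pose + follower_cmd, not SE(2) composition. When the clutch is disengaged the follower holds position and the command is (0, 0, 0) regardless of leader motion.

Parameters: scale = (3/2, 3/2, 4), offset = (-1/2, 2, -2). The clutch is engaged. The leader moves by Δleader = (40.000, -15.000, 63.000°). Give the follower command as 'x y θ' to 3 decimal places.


59.500 -20.500 250.000

axis x: 3/2·40.000 + -1/2 = 59.500
axis y: 3/2·-15.000 + 2 = -20.500
axis θ: 4·63.000 + -2 = 250.000


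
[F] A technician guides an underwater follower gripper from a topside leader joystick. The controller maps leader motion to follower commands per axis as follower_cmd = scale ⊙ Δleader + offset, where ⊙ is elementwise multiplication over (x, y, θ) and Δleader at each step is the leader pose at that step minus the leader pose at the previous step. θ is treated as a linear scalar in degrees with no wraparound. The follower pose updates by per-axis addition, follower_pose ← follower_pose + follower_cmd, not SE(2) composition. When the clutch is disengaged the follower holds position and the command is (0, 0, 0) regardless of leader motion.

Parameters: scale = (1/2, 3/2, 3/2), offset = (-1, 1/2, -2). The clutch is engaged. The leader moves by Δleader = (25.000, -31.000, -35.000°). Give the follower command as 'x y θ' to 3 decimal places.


axis x: 1/2·25.000 + -1 = 11.500
axis y: 3/2·-31.000 + 1/2 = -46.000
axis θ: 3/2·-35.000 + -2 = -54.500

11.500 -46.000 -54.500


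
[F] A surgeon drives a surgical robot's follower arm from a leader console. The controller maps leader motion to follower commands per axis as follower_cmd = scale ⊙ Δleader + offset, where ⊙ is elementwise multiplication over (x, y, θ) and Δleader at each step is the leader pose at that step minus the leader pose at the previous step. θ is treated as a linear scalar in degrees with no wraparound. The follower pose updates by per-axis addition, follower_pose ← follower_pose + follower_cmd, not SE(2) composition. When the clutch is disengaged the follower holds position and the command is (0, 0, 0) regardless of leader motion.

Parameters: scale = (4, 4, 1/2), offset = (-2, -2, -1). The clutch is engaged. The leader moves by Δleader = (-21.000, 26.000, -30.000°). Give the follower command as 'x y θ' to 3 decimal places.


-86.000 102.000 -16.000

axis x: 4·-21.000 + -2 = -86.000
axis y: 4·26.000 + -2 = 102.000
axis θ: 1/2·-30.000 + -1 = -16.000


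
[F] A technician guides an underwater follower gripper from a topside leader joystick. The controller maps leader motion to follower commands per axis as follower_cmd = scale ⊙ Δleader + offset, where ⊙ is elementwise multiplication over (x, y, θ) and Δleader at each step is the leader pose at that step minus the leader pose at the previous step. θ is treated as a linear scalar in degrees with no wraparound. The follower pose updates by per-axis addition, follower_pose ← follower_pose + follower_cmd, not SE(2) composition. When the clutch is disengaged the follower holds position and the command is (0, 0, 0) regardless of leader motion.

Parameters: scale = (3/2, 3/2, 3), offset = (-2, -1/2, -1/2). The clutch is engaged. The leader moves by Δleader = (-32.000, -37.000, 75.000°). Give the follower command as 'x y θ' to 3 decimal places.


axis x: 3/2·-32.000 + -2 = -50.000
axis y: 3/2·-37.000 + -1/2 = -56.000
axis θ: 3·75.000 + -1/2 = 224.500

-50.000 -56.000 224.500


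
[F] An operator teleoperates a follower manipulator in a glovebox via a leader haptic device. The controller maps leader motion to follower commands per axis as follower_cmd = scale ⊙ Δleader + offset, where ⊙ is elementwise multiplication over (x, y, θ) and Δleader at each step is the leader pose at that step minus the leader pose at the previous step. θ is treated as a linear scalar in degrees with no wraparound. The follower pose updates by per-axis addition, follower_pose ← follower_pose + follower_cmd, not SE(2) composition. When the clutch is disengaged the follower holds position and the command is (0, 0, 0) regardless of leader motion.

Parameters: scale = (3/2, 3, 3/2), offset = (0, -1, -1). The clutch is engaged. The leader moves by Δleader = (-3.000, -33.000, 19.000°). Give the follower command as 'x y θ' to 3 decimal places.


-4.500 -100.000 27.500

axis x: 3/2·-3.000 + 0 = -4.500
axis y: 3·-33.000 + -1 = -100.000
axis θ: 3/2·19.000 + -1 = 27.500


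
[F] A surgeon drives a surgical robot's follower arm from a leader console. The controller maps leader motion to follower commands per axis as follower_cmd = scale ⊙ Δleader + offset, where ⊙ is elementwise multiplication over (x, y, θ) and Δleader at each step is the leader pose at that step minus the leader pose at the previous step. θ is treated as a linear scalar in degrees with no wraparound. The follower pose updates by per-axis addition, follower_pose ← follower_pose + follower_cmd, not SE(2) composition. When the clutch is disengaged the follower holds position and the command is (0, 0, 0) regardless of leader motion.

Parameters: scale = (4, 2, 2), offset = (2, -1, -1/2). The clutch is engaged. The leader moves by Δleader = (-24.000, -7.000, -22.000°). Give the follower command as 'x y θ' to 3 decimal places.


-94.000 -15.000 -44.500

axis x: 4·-24.000 + 2 = -94.000
axis y: 2·-7.000 + -1 = -15.000
axis θ: 2·-22.000 + -1/2 = -44.500


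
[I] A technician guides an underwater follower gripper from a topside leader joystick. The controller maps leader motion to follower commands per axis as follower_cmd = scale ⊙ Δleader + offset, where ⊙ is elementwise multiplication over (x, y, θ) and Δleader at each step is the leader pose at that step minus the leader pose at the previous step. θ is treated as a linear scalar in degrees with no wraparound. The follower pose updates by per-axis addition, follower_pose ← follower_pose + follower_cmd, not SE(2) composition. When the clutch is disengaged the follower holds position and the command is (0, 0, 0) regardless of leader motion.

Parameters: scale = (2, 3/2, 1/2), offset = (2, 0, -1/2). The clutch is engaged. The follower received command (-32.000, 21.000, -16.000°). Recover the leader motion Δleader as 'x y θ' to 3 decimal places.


axis x: (-32.000 − 2) / (2) = -17.000
axis y: (21.000 − 0) / (3/2) = 14.000
axis θ: (-16.000 − -1/2) / (1/2) = -31.000

-17.000 14.000 -31.000


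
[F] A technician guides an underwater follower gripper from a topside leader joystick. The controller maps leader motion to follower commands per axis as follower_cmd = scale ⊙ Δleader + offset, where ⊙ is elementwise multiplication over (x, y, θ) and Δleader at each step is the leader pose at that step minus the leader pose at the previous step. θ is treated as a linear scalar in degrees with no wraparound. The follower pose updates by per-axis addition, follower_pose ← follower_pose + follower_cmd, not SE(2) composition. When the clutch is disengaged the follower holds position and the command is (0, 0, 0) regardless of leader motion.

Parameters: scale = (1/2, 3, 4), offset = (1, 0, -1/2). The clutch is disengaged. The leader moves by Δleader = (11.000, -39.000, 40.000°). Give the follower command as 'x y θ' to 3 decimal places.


0.000 0.000 0.000

clutch disengaged → follower holds; cmd = (0, 0, 0)


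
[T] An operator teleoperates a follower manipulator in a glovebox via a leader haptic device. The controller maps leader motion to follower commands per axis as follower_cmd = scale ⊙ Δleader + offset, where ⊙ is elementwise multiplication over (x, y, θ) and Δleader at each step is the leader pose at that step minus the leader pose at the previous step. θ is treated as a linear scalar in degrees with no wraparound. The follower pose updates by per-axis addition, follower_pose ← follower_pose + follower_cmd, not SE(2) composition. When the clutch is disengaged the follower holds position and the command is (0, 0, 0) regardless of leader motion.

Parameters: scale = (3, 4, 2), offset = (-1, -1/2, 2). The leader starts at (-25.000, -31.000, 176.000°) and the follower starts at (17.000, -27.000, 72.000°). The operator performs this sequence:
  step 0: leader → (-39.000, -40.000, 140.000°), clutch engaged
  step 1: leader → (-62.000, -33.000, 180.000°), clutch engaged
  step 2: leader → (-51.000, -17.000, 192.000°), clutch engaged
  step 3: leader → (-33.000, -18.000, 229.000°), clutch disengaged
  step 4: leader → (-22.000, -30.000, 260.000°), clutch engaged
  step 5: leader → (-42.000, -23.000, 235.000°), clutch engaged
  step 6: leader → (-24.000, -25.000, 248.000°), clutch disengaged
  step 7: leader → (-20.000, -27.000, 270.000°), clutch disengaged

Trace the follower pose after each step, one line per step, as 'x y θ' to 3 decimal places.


step 0: Δleader=(-14.000, -9.000, -36.000°), engaged; cmd=(-43.000, -36.500, -70.000°) → follower=(-26.000, -63.500, 2.000°)
step 1: Δleader=(-23.000, 7.000, 40.000°), engaged; cmd=(-70.000, 27.500, 82.000°) → follower=(-96.000, -36.000, 84.000°)
step 2: Δleader=(11.000, 16.000, 12.000°), engaged; cmd=(32.000, 63.500, 26.000°) → follower=(-64.000, 27.500, 110.000°)
step 3: Δleader=(18.000, -1.000, 37.000°), disengaged; cmd=(0,0,0) → follower holds at (-64.000, 27.500, 110.000°)
step 4: Δleader=(11.000, -12.000, 31.000°), engaged; cmd=(32.000, -48.500, 64.000°) → follower=(-32.000, -21.000, 174.000°)
step 5: Δleader=(-20.000, 7.000, -25.000°), engaged; cmd=(-61.000, 27.500, -48.000°) → follower=(-93.000, 6.500, 126.000°)
step 6: Δleader=(18.000, -2.000, 13.000°), disengaged; cmd=(0,0,0) → follower holds at (-93.000, 6.500, 126.000°)
step 7: Δleader=(4.000, -2.000, 22.000°), disengaged; cmd=(0,0,0) → follower holds at (-93.000, 6.500, 126.000°)

-26.000 -63.500 2.000
-96.000 -36.000 84.000
-64.000 27.500 110.000
-64.000 27.500 110.000
-32.000 -21.000 174.000
-93.000 6.500 126.000
-93.000 6.500 126.000
-93.000 6.500 126.000


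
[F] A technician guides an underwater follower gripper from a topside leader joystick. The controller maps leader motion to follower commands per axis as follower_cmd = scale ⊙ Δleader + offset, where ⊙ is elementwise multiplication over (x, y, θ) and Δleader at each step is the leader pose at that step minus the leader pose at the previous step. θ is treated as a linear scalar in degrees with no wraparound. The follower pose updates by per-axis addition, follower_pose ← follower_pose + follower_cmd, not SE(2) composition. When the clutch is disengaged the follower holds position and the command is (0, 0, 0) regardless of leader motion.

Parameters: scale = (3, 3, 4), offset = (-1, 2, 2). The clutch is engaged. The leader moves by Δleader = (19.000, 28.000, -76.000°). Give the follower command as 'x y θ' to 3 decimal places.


56.000 86.000 -302.000

axis x: 3·19.000 + -1 = 56.000
axis y: 3·28.000 + 2 = 86.000
axis θ: 4·-76.000 + 2 = -302.000


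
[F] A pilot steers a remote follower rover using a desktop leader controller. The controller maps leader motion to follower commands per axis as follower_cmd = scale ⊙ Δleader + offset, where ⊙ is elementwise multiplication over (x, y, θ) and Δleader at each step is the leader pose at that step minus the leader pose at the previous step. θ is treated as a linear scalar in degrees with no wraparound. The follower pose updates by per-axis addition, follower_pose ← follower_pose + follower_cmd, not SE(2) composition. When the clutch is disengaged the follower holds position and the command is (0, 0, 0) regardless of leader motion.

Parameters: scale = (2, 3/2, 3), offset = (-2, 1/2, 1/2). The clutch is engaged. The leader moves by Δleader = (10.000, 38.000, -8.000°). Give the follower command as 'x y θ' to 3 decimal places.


18.000 57.500 -23.500

axis x: 2·10.000 + -2 = 18.000
axis y: 3/2·38.000 + 1/2 = 57.500
axis θ: 3·-8.000 + 1/2 = -23.500
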